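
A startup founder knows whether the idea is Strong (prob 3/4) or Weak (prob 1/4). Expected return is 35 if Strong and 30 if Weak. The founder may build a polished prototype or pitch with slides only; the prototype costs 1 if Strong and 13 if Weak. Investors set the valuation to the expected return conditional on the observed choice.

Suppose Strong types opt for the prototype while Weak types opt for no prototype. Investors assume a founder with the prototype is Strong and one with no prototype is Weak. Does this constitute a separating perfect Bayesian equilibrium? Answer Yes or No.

Under these beliefs, the prototype earns valuation 35 and no prototype earns valuation 30.
Strong: the prototype nets 35 − 1 = 34; no prototype nets 30. Strong prefers the prototype.
Weak: the prototype nets 35 − 13 = 22; no prototype nets 30. Weak prefers no prototype.
Neither type deviates, so the separating profile is an equilibrium.

Yes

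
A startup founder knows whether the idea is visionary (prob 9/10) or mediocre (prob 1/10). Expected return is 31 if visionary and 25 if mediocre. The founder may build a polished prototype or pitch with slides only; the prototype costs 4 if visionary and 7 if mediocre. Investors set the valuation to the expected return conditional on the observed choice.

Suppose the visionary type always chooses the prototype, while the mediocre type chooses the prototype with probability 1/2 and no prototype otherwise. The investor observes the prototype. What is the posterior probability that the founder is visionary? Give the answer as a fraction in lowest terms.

18/19

P(the prototype) = (9/10)·1 + (1/10)·(1/2) = 19/20.
By Bayes' rule, P(visionary | the prototype) = (9/10) / (19/20) = 18/19.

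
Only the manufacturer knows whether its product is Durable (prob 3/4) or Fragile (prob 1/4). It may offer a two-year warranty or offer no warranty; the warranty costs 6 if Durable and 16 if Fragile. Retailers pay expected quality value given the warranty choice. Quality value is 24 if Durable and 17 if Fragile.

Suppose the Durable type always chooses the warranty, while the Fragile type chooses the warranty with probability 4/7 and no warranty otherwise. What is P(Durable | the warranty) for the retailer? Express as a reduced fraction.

P(the warranty) = (3/4)·1 + (1/4)·(4/7) = 25/28.
By Bayes' rule, P(Durable | the warranty) = (3/4) / (25/28) = 21/25.

21/25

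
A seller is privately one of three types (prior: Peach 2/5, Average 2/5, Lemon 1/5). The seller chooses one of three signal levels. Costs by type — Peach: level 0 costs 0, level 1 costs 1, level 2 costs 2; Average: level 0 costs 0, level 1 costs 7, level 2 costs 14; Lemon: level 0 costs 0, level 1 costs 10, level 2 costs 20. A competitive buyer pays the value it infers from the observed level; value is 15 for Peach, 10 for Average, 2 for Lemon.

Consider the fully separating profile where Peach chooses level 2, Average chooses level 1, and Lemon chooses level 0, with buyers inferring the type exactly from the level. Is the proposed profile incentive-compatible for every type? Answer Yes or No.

Separating prices: level 2 → 15, level 1 → 10, level 0 → 2.
Peach (assigned level 2): level 0: 2 − 0 = 2; level 1: 10 − 1 = 9; level 2: 15 − 2 = 13. Peach stays.
Average (assigned level 1): level 0: 2 − 0 = 2; level 1: 10 − 7 = 3; level 2: 15 − 14 = 1. Average stays.
Lemon (assigned level 0): level 0: 2 − 0 = 2; level 1: 10 − 10 = 0; level 2: 15 − 20 = -5. Lemon stays.
Every type prefers its assigned level; separation holds.

Yes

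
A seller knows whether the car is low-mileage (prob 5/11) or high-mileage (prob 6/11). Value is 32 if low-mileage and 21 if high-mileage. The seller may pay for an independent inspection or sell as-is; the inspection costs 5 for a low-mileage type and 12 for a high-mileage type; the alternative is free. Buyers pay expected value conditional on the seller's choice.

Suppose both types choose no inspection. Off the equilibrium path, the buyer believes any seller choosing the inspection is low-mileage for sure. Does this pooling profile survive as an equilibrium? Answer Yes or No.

On path, the buyer holds the prior and pays 5/11·32 + 6/11·21 = 26. Off path (the inspection), believing low-mileage, it pays 32.
low-mileage: no inspection nets 26; the inspection nets 32 − 5 = 27. low-mileage would deviate.
high-mileage: no inspection nets 26; the inspection nets 32 − 12 = 20. high-mileage stays.
A type deviates, so pooling fails.

No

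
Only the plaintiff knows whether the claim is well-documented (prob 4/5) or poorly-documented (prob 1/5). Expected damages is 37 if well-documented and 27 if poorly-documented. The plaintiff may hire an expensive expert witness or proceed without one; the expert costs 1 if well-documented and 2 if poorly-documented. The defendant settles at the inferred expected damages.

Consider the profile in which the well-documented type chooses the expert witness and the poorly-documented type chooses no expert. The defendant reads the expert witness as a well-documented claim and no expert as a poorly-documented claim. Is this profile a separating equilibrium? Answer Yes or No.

No

Under these beliefs, the expert witness earns settlement 37 and no expert earns settlement 27.
well-documented: the expert witness nets 37 − 1 = 36; no expert nets 27. well-documented prefers the expert witness.
poorly-documented: the expert witness nets 37 − 2 = 35; no expert nets 27. poorly-documented would deviate to the expert witness.
poorly-documented has a profitable deviation, so the profile is not an equilibrium.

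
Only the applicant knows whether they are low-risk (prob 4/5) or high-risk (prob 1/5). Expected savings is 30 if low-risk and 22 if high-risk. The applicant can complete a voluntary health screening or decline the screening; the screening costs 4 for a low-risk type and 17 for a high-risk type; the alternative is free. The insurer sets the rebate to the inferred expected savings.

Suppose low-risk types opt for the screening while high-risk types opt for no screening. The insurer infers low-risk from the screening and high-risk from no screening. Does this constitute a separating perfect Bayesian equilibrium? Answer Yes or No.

Under these beliefs, the screening earns rebate 30 and no screening earns rebate 22.
low-risk: the screening nets 30 − 4 = 26; no screening nets 22. low-risk prefers the screening.
high-risk: the screening nets 30 − 17 = 13; no screening nets 22. high-risk prefers no screening.
Neither type deviates, so the separating profile is an equilibrium.

Yes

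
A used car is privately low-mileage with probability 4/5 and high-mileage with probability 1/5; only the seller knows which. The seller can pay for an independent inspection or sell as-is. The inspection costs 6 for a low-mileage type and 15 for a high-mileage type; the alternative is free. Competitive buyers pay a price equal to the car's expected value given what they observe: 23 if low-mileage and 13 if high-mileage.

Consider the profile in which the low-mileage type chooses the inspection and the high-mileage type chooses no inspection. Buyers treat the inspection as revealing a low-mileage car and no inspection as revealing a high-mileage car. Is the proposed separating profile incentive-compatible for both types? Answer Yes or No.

Yes

Under these beliefs, the inspection earns price 23 and no inspection earns price 13.
low-mileage: the inspection nets 23 − 6 = 17; no inspection nets 13. low-mileage prefers the inspection.
high-mileage: the inspection nets 23 − 15 = 8; no inspection nets 13. high-mileage prefers no inspection.
Neither type deviates, so the separating profile is an equilibrium.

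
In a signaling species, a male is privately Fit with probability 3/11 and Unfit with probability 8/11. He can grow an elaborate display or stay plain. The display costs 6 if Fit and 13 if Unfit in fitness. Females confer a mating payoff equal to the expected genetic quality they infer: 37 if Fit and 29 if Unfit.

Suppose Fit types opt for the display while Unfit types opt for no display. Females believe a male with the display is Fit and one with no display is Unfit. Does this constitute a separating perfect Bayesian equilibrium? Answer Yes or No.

Under these beliefs, the display earns mating payoff 37 and no display earns mating payoff 29.
Fit: the display nets 37 − 6 = 31; no display nets 29. Fit prefers the display.
Unfit: the display nets 37 − 13 = 24; no display nets 29. Unfit prefers no display.
Neither type deviates, so the separating profile is an equilibrium.

Yes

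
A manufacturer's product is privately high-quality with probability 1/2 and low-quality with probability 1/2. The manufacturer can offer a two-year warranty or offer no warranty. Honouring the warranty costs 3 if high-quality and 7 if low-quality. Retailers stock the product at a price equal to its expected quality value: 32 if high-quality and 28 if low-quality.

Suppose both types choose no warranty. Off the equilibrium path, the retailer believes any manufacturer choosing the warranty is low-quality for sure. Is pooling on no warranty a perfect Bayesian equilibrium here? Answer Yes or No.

Yes

On path, the retailer holds the prior and pays 1/2·32 + 1/2·28 = 30. Off path (the warranty), believing low-quality, it pays 28.
high-quality: no warranty nets 30; the warranty nets 28 − 3 = 25. high-quality stays.
low-quality: no warranty nets 30; the warranty nets 28 − 7 = 21. low-quality stays.
No type deviates, so pooling is sustained.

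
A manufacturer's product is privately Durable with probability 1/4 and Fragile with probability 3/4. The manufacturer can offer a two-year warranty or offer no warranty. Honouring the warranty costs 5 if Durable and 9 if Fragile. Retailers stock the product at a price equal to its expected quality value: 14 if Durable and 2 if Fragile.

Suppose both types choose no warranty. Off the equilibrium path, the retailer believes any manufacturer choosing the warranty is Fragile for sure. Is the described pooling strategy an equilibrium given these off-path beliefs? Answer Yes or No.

On path, the retailer holds the prior and pays 1/4·14 + 3/4·2 = 5. Off path (the warranty), believing Fragile, it pays 2.
Durable: no warranty nets 5; the warranty nets 2 − 5 = -3. Durable stays.
Fragile: no warranty nets 5; the warranty nets 2 − 9 = -7. Fragile stays.
No type deviates, so pooling is sustained.

Yes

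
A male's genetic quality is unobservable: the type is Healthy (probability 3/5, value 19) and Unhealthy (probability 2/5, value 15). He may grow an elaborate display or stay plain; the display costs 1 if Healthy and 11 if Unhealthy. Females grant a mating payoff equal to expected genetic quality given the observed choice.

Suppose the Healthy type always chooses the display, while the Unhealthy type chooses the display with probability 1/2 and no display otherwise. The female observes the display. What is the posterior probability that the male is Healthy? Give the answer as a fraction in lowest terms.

P(the display) = (3/5)·1 + (2/5)·(1/2) = 4/5.
By Bayes' rule, P(Healthy | the display) = (3/5) / (4/5) = 3/4.

3/4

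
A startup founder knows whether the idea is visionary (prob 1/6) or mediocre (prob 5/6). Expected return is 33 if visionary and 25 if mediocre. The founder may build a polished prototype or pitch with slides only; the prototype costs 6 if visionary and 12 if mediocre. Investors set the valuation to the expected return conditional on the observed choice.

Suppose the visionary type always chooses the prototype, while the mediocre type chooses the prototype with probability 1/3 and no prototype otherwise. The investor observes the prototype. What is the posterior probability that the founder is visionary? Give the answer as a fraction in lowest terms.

3/8

P(the prototype) = (1/6)·1 + (5/6)·(1/3) = 4/9.
By Bayes' rule, P(visionary | the prototype) = (1/6) / (4/9) = 3/8.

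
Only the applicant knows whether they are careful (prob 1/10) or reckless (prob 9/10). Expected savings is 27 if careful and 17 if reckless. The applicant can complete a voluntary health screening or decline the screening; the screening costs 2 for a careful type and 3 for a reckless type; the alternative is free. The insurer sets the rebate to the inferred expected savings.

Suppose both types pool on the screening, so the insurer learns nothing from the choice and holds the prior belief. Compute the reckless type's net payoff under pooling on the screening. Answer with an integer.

15

Pooled rebate = 1/10·27 + 9/10·17 = 18.
reckless pays cost 3 for the screening, so net payoff = 18 − 3 = 15.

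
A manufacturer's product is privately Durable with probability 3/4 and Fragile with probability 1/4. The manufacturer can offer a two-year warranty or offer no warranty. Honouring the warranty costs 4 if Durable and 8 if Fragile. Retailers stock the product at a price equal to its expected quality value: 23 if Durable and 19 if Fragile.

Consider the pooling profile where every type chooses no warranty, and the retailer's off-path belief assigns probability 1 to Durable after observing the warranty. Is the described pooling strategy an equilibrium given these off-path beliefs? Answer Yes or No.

Yes

On path, the retailer holds the prior and pays 3/4·23 + 1/4·19 = 22. Off path (the warranty), believing Durable, it pays 23.
Durable: no warranty nets 22; the warranty nets 23 − 4 = 19. Durable stays.
Fragile: no warranty nets 22; the warranty nets 23 − 8 = 15. Fragile stays.
No type deviates, so pooling is sustained.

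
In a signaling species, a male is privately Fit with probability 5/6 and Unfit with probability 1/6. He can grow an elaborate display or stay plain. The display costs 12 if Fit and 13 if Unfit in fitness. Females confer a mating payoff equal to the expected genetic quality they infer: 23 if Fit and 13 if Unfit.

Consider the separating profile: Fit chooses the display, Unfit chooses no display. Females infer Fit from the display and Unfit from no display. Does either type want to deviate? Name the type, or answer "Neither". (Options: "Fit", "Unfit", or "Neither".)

Fit

The display pays 23; no display pays 13.
Fit: assigned the display, nets 23 − 12 = 11; deviating to no display nets 13.
Unfit: assigned no display, nets 13; deviating to the display nets 23 − 13 = 10.
The Fit type gains 2 by deviating.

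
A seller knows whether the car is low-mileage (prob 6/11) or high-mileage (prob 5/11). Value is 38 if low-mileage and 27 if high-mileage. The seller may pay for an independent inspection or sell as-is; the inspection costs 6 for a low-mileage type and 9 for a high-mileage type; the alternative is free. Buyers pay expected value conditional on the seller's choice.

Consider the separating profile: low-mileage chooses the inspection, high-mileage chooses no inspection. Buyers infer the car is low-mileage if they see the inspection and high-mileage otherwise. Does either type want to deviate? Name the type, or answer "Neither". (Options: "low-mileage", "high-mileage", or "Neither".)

high-mileage

The inspection pays 38; no inspection pays 27.
low-mileage: assigned the inspection, nets 38 − 6 = 32; deviating to no inspection nets 27.
high-mileage: assigned no inspection, nets 27; deviating to the inspection nets 38 − 9 = 29.
The high-mileage type gains 2 by deviating.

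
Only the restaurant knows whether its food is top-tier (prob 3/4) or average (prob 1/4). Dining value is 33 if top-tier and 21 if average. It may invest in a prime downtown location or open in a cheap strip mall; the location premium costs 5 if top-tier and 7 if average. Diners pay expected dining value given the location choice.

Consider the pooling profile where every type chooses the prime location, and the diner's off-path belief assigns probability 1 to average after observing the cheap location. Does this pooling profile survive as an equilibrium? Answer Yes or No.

On path, the diner holds the prior and pays 3/4·33 + 1/4·21 = 30. Off path (the cheap location), believing average, it pays 21.
top-tier: the prime location nets 30 − 5 = 25; the cheap location nets 21. top-tier stays.
average: the prime location nets 30 − 7 = 23; the cheap location nets 21. average stays.
No type deviates, so pooling is sustained.

Yes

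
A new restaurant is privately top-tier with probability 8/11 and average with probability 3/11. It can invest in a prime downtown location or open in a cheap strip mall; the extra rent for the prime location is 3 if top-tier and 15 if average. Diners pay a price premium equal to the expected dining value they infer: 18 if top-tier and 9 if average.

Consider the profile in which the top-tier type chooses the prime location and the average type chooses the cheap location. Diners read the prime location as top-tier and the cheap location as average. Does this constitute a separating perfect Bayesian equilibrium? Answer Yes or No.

Yes

Under these beliefs, the prime location earns price premium 18 and the cheap location earns price premium 9.
top-tier: the prime location nets 18 − 3 = 15; the cheap location nets 9. top-tier prefers the prime location.
average: the prime location nets 18 − 15 = 3; the cheap location nets 9. average prefers the cheap location.
Neither type deviates, so the separating profile is an equilibrium.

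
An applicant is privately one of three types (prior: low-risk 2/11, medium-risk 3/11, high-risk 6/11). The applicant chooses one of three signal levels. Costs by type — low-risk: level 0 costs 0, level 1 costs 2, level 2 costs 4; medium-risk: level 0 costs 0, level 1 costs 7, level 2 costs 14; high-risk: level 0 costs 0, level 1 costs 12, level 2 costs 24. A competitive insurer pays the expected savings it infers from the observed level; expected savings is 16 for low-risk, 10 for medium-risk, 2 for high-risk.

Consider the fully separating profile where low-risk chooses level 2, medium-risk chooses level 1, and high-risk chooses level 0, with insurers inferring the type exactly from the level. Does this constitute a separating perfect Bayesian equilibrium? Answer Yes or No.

Separating rebates: level 2 → 16, level 1 → 10, level 0 → 2.
low-risk (assigned level 2): level 0: 2 − 0 = 2; level 1: 10 − 2 = 8; level 2: 16 − 4 = 12. low-risk stays.
medium-risk (assigned level 1): level 0: 2 − 0 = 2; level 1: 10 − 7 = 3; level 2: 16 − 14 = 2. medium-risk stays.
high-risk (assigned level 0): level 0: 2 − 0 = 2; level 1: 10 − 12 = -2; level 2: 16 − 24 = -8. high-risk stays.
Every type prefers its assigned level; separation holds.

Yes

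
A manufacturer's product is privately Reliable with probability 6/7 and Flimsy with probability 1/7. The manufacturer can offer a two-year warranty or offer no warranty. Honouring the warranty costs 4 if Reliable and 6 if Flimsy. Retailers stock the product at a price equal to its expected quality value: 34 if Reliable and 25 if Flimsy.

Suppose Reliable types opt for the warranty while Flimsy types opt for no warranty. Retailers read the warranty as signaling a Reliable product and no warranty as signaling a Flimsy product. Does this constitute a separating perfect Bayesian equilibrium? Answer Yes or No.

Under these beliefs, the warranty earns price 34 and no warranty earns price 25.
Reliable: the warranty nets 34 − 4 = 30; no warranty nets 25. Reliable prefers the warranty.
Flimsy: the warranty nets 34 − 6 = 28; no warranty nets 25. Flimsy would deviate to the warranty.
Flimsy has a profitable deviation, so the profile is not an equilibrium.

No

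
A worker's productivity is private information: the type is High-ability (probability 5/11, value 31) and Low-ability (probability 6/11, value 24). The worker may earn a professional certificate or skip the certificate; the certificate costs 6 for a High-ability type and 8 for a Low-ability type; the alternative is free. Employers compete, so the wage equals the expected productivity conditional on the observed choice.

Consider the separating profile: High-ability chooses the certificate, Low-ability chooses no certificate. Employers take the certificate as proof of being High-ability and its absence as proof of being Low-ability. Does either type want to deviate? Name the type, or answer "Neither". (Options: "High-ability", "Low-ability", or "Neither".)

Neither

The certificate pays 31; no certificate pays 24.
High-ability: assigned the certificate, nets 31 − 6 = 25; deviating to no certificate nets 24.
Low-ability: assigned no certificate, nets 24; deviating to the certificate nets 31 − 8 = 23.
Both types strictly prefer their assigned action; no profitable deviation.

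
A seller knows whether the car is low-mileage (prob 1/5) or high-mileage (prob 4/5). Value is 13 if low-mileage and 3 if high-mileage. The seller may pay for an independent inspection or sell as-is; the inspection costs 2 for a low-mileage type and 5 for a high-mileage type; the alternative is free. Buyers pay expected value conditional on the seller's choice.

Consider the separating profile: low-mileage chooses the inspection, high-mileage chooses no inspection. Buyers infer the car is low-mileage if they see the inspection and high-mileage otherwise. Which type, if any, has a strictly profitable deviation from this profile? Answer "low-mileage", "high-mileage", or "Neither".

high-mileage

The inspection pays 13; no inspection pays 3.
low-mileage: assigned the inspection, nets 13 − 2 = 11; deviating to no inspection nets 3.
high-mileage: assigned no inspection, nets 3; deviating to the inspection nets 13 − 5 = 8.
The high-mileage type gains 5 by deviating.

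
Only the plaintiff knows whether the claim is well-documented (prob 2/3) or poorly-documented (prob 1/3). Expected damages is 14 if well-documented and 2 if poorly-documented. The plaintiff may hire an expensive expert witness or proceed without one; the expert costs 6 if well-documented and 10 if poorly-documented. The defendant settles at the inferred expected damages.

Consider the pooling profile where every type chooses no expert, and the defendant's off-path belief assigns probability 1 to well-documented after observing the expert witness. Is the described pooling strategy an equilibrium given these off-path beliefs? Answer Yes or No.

Yes

On path, the defendant holds the prior and pays 2/3·14 + 1/3·2 = 10. Off path (the expert witness), believing well-documented, it pays 14.
well-documented: no expert nets 10; the expert witness nets 14 − 6 = 8. well-documented stays.
poorly-documented: no expert nets 10; the expert witness nets 14 − 10 = 4. poorly-documented stays.
No type deviates, so pooling is sustained.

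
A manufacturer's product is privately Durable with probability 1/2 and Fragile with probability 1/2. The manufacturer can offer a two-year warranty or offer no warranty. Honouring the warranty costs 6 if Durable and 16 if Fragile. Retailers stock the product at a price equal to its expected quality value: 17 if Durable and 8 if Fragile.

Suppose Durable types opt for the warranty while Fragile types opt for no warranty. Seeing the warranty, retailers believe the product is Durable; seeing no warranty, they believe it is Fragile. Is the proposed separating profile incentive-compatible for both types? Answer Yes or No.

Yes

Under these beliefs, the warranty earns price 17 and no warranty earns price 8.
Durable: the warranty nets 17 − 6 = 11; no warranty nets 8. Durable prefers the warranty.
Fragile: the warranty nets 17 − 16 = 1; no warranty nets 8. Fragile prefers no warranty.
Neither type deviates, so the separating profile is an equilibrium.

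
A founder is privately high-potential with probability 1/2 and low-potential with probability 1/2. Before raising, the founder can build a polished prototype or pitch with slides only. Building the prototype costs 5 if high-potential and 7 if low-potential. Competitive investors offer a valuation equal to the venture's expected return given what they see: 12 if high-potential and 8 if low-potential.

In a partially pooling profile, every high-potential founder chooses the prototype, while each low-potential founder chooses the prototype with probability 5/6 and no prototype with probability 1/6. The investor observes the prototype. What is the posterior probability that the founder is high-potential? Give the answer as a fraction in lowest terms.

6/11

P(the prototype) = (1/2)·1 + (1/2)·(5/6) = 11/12.
By Bayes' rule, P(high-potential | the prototype) = (1/2) / (11/12) = 6/11.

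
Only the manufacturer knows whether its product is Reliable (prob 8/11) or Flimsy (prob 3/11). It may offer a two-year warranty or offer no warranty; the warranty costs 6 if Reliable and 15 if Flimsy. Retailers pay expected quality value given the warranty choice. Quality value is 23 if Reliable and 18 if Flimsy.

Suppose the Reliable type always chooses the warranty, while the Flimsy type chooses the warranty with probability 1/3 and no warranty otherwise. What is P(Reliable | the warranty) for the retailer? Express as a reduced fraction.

P(the warranty) = (8/11)·1 + (3/11)·(1/3) = 9/11.
By Bayes' rule, P(Reliable | the warranty) = (8/11) / (9/11) = 8/9.

8/9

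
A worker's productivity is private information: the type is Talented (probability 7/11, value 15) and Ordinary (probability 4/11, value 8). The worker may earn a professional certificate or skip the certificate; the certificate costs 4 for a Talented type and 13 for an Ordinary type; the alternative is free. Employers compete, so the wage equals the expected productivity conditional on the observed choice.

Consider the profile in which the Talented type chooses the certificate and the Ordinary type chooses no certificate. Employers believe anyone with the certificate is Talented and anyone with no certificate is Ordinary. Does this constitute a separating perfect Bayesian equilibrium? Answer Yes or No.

Yes

Under these beliefs, the certificate earns wage 15 and no certificate earns wage 8.
Talented: the certificate nets 15 − 4 = 11; no certificate nets 8. Talented prefers the certificate.
Ordinary: the certificate nets 15 − 13 = 2; no certificate nets 8. Ordinary prefers no certificate.
Neither type deviates, so the separating profile is an equilibrium.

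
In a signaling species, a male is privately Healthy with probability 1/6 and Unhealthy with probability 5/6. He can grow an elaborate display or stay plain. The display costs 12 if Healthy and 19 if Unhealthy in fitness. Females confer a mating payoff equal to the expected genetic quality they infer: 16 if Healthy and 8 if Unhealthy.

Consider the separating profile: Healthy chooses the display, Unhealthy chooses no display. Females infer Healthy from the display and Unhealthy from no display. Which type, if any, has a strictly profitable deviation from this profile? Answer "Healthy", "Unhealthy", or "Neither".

Healthy

The display pays 16; no display pays 8.
Healthy: assigned the display, nets 16 − 12 = 4; deviating to no display nets 8.
Unhealthy: assigned no display, nets 8; deviating to the display nets 16 − 19 = -3.
The Healthy type gains 4 by deviating.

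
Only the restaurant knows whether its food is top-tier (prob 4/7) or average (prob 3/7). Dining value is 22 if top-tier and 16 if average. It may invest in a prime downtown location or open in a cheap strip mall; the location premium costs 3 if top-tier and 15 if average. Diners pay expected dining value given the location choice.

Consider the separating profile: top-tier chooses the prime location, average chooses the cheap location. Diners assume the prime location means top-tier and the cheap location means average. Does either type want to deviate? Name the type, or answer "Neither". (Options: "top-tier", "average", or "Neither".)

The prime location pays 22; the cheap location pays 16.
top-tier: assigned the prime location, nets 22 − 3 = 19; deviating to the cheap location nets 16.
average: assigned the cheap location, nets 16; deviating to the prime location nets 22 − 15 = 7.
Both types strictly prefer their assigned action; no profitable deviation.

Neither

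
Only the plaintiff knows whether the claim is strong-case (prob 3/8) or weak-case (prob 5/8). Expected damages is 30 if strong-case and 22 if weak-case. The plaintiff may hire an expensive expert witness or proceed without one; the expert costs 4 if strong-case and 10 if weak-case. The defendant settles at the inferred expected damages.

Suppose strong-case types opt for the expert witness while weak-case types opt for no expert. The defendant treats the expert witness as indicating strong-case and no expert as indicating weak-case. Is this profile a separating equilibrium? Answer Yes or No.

Under these beliefs, the expert witness earns settlement 30 and no expert earns settlement 22.
strong-case: the expert witness nets 30 − 4 = 26; no expert nets 22. strong-case prefers the expert witness.
weak-case: the expert witness nets 30 − 10 = 20; no expert nets 22. weak-case prefers no expert.
Neither type deviates, so the separating profile is an equilibrium.

Yes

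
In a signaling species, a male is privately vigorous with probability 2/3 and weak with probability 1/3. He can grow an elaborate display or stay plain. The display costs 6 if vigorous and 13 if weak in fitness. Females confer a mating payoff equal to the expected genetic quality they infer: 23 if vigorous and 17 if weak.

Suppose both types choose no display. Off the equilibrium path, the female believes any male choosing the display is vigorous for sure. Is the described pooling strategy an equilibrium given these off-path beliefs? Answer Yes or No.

Yes

On path, the female holds the prior and pays 2/3·23 + 1/3·17 = 21. Off path (the display), believing vigorous, it pays 23.
vigorous: no display nets 21; the display nets 23 − 6 = 17. vigorous stays.
weak: no display nets 21; the display nets 23 − 13 = 10. weak stays.
No type deviates, so pooling is sustained.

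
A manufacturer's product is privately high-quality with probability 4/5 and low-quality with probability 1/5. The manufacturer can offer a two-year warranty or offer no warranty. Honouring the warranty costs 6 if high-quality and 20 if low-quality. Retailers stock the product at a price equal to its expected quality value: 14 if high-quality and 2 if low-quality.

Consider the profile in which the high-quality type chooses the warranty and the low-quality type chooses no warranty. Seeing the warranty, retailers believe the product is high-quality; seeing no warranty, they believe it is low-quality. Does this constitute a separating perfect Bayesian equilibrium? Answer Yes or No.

Under these beliefs, the warranty earns price 14 and no warranty earns price 2.
high-quality: the warranty nets 14 − 6 = 8; no warranty nets 2. high-quality prefers the warranty.
low-quality: the warranty nets 14 − 20 = -6; no warranty nets 2. low-quality prefers no warranty.
Neither type deviates, so the separating profile is an equilibrium.

Yes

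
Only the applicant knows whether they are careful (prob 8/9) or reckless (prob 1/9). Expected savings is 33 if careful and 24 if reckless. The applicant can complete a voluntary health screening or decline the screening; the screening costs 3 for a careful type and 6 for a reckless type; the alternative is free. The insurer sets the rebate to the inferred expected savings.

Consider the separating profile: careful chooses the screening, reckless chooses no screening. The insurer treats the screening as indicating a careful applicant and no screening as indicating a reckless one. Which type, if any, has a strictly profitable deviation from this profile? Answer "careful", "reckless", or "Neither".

reckless

The screening pays 33; no screening pays 24.
careful: assigned the screening, nets 33 − 3 = 30; deviating to no screening nets 24.
reckless: assigned no screening, nets 24; deviating to the screening nets 33 − 6 = 27.
The reckless type gains 3 by deviating.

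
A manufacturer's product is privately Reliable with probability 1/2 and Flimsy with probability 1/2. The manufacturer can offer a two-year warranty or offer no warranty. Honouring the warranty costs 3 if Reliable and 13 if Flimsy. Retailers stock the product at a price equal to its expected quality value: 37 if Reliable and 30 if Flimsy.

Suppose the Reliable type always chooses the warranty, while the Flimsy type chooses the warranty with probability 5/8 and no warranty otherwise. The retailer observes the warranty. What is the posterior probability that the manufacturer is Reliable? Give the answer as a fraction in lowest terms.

P(the warranty) = (1/2)·1 + (1/2)·(5/8) = 13/16.
By Bayes' rule, P(Reliable | the warranty) = (1/2) / (13/16) = 8/13.

8/13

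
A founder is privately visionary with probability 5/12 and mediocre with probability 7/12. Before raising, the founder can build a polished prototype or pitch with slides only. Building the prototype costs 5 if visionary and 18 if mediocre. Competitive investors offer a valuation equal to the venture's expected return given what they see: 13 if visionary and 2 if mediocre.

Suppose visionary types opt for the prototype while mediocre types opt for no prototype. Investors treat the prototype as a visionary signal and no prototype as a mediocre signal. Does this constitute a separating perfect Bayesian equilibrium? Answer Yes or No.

Under these beliefs, the prototype earns valuation 13 and no prototype earns valuation 2.
visionary: the prototype nets 13 − 5 = 8; no prototype nets 2. visionary prefers the prototype.
mediocre: the prototype nets 13 − 18 = -5; no prototype nets 2. mediocre prefers no prototype.
Neither type deviates, so the separating profile is an equilibrium.

Yes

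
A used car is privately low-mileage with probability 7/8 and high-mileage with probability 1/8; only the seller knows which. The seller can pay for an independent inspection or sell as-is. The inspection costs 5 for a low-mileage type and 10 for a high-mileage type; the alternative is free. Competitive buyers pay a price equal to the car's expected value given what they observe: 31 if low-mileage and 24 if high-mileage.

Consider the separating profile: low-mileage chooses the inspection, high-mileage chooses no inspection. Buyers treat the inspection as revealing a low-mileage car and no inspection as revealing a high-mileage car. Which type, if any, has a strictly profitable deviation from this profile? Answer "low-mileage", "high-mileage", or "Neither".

The inspection pays 31; no inspection pays 24.
low-mileage: assigned the inspection, nets 31 − 5 = 26; deviating to no inspection nets 24.
high-mileage: assigned no inspection, nets 24; deviating to the inspection nets 31 − 10 = 21.
Both types strictly prefer their assigned action; no profitable deviation.

Neither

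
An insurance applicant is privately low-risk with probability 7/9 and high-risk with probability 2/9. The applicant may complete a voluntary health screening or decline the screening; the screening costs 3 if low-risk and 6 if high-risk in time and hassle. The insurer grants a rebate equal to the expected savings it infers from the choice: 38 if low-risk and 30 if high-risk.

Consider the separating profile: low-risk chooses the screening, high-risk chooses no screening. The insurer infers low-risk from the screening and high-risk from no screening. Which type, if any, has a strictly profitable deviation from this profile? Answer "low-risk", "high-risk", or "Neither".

high-risk

The screening pays 38; no screening pays 30.
low-risk: assigned the screening, nets 38 − 3 = 35; deviating to no screening nets 30.
high-risk: assigned no screening, nets 30; deviating to the screening nets 38 − 6 = 32.
The high-risk type gains 2 by deviating.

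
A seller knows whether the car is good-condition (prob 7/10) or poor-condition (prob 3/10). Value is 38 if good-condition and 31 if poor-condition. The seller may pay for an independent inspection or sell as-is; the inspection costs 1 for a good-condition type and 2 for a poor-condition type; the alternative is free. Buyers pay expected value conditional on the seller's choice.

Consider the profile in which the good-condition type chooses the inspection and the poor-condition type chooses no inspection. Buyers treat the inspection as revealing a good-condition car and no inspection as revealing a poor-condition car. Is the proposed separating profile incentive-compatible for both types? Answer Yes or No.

No

Under these beliefs, the inspection earns price 38 and no inspection earns price 31.
good-condition: the inspection nets 38 − 1 = 37; no inspection nets 31. good-condition prefers the inspection.
poor-condition: the inspection nets 38 − 2 = 36; no inspection nets 31. poor-condition would deviate to the inspection.
poor-condition has a profitable deviation, so the profile is not an equilibrium.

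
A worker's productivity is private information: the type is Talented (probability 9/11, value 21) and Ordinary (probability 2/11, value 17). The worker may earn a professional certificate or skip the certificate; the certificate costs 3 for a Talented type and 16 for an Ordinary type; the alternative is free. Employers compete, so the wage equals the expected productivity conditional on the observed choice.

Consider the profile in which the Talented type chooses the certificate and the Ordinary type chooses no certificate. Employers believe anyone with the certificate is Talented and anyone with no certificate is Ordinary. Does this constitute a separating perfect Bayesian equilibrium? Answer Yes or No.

Under these beliefs, the certificate earns wage 21 and no certificate earns wage 17.
Talented: the certificate nets 21 − 3 = 18; no certificate nets 17. Talented prefers the certificate.
Ordinary: the certificate nets 21 − 16 = 5; no certificate nets 17. Ordinary prefers no certificate.
Neither type deviates, so the separating profile is an equilibrium.

Yes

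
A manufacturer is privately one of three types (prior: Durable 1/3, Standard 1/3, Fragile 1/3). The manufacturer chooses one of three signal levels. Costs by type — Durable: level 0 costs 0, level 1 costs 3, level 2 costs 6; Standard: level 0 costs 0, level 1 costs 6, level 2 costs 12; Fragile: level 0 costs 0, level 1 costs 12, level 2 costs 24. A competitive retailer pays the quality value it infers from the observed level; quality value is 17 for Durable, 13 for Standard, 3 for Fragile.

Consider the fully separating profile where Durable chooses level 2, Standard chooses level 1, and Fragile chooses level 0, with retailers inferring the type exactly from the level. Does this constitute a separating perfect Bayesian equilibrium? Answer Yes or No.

Yes

Separating prices: level 2 → 17, level 1 → 13, level 0 → 3.
Durable (assigned level 2): level 0: 3 − 0 = 3; level 1: 13 − 3 = 10; level 2: 17 − 6 = 11. Durable stays.
Standard (assigned level 1): level 0: 3 − 0 = 3; level 1: 13 − 6 = 7; level 2: 17 − 12 = 5. Standard stays.
Fragile (assigned level 0): level 0: 3 − 0 = 3; level 1: 13 − 12 = 1; level 2: 17 − 24 = -7. Fragile stays.
Every type prefers its assigned level; separation holds.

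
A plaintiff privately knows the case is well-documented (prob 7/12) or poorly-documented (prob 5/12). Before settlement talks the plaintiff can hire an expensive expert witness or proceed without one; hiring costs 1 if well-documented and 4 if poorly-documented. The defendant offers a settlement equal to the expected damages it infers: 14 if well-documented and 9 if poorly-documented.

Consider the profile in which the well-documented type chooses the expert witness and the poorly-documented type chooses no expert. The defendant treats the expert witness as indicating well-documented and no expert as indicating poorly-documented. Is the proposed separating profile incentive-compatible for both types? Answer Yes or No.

No

Under these beliefs, the expert witness earns settlement 14 and no expert earns settlement 9.
well-documented: the expert witness nets 14 − 1 = 13; no expert nets 9. well-documented prefers the expert witness.
poorly-documented: the expert witness nets 14 − 4 = 10; no expert nets 9. poorly-documented would deviate to the expert witness.
poorly-documented has a profitable deviation, so the profile is not an equilibrium.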